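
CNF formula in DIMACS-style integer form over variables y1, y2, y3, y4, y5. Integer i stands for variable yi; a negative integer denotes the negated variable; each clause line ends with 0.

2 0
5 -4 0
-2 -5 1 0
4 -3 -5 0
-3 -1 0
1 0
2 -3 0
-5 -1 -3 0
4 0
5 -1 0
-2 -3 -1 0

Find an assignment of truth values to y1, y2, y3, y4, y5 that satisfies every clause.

Unit propagation: (y2) forces y2 = True.
The clause (y1) is unit: y1 must be True.
(NOT y3) is a unit clause, so y3 = False.
Unit propagation: (y4) forces y4 = True.
The clause (y5) is unit: y5 must be True.
Check each clause:
  1. (y2) — y2 is true.
  2. (NOT y4 OR y5) — y5 is true.
  3. (NOT y5 OR NOT y2 OR y1) — y1 is true.
  4. (y4 OR NOT y5 OR NOT y3) — y4 is true.
  5. (NOT y3 OR NOT y1) — NOT y3 is true.
  6. (y1) — y1 is true.
  7. (y2 OR NOT y3) — y2 is true.
  8. (NOT y1 OR NOT y3 OR NOT y5) — NOT y3 is true.
  9. (y4) — y4 is true.
  10. (NOT y1 OR y5) — y5 is true.
  11. (NOT y3 OR NOT y1 OR NOT y2) — NOT y3 is true.

y1=True, y2=True, y3=False, y4=True, y5=True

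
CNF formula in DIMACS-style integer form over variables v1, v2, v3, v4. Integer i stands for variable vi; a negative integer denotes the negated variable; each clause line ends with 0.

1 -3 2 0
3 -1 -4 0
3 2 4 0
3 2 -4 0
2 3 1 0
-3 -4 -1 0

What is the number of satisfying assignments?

Split on v3, then v1.
  v3=1, v1=1: remaining (v2,v4) ∈ {(0,0); (1,0)} — 2.
  v3=1, v1=0: remaining (v2,v4) ∈ {(1,0); (1,1)} — 2.
  v3=0, v1=1: remaining (v2,v4) ∈ {(1,0)} — 1.
  v3=0, v1=0: remaining (v2,v4) ∈ {(1,0); (1,1)} — 2.
Total: 2 + 2 + 1 + 2 = 7.

7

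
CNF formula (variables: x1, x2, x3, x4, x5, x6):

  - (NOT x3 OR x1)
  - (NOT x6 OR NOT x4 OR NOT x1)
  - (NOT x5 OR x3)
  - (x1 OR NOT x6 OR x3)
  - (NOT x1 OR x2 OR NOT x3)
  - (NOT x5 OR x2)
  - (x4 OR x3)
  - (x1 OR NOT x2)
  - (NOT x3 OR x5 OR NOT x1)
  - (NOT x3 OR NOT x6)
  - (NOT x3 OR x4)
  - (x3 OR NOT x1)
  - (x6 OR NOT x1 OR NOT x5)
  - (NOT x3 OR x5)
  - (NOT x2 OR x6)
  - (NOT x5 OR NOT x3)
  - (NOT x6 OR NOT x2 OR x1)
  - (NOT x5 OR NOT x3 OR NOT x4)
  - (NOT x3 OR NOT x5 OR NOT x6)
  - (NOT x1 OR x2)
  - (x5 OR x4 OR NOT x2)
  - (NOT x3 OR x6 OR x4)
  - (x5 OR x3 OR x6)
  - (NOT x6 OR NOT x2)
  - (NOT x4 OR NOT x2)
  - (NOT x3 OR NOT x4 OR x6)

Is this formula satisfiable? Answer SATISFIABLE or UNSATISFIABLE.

UNSATISFIABLE

x3 = True:
  propagation gives x1=True, x2=True, x5=True; an empty clause results — contradiction.
x3 = False:
  propagation gives x5=False, x4=True, x1=False, x6=False; an empty clause results — contradiction.
Every branch closes, so no satisfying assignment exists.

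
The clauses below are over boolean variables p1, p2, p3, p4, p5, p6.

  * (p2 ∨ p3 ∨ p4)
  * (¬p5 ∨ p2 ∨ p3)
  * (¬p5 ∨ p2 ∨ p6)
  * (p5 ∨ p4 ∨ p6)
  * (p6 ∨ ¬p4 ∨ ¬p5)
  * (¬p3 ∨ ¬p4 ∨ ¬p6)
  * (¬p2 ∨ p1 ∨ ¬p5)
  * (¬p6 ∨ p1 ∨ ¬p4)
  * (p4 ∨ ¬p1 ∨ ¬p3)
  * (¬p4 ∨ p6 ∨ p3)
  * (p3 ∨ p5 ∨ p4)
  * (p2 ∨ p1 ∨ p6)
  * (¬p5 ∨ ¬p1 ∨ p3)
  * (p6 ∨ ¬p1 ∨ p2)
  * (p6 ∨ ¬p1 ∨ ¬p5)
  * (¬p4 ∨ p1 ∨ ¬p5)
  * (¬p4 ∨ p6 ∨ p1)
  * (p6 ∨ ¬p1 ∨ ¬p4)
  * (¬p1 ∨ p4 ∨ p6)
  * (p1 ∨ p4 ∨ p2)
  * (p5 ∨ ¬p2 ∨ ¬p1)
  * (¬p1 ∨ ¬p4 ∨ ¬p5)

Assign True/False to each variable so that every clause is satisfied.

Set p1 = False and propagate.
Try p2 = True.
  then p5 is forced to False.
For the remaining variables, p3 = True, p4 = False, p6 = True works.

p1 = F, p2 = T, p3 = T, p4 = F, p5 = F, p6 = T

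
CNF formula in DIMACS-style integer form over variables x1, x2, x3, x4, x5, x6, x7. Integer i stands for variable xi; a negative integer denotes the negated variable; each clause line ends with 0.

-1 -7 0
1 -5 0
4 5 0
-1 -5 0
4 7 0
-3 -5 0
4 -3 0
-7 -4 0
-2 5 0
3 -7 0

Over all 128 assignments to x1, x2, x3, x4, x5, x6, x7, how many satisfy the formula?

Split on x5, then x4.
  x5=T, x4=T: a clause becomes empty — 0.
  x5=T, x4=F: a clause becomes empty — 0.
  x5=F, x4=T: forces x2=F; x7=F; x1, x3, x6 free → 2^3 = 8.
  x5=F, x4=F: a clause becomes empty — 0.
Total: 0 + 0 + 8 + 0 = 8.

8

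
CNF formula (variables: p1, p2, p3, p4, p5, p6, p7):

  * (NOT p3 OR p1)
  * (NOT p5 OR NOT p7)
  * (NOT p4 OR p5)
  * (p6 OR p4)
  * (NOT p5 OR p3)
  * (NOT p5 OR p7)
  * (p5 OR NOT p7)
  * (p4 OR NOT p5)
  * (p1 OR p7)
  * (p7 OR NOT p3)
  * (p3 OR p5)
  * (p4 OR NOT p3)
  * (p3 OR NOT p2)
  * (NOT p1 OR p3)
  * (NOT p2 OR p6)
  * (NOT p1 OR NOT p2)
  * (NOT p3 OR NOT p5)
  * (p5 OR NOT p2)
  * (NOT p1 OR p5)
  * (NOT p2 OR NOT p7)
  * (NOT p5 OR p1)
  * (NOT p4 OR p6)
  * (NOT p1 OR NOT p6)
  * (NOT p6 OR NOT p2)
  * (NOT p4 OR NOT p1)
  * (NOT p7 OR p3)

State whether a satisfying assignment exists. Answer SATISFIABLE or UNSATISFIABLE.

UNSATISFIABLE

p5 = True:
  propagation gives p7=False; an empty clause results — contradiction.
p5 = False:
  propagation gives p4=False, p6=True, p7=False, p1=True; an empty clause results — contradiction.
Every branch closes, so no satisfying assignment exists.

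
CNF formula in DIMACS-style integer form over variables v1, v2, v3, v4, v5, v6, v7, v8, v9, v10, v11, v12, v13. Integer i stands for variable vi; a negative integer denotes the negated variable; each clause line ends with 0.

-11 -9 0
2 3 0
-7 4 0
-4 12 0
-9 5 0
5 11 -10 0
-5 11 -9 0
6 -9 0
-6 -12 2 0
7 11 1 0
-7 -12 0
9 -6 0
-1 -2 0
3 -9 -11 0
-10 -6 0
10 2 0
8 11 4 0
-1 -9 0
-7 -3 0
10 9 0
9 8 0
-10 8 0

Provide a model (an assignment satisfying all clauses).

v1=T, v2=F, v3=T, v4=F, v5=T, v6=F, v7=F, v8=T, v9=F, v10=T, v11=F, v12=F, v13=T

Check each clause:
  1. (~v11 \/ ~v9) — ~v11 is true.
  2. (v2 \/ v3) — v3 is true.
  3. (~v7 \/ v4) — ~v7 is true.
  4. (~v4 \/ v12) — ~v4 is true.
  5. (v5 \/ ~v9) — v5 is true.
  6. (~v10 \/ v11 \/ v5) — v5 is true.
  7. (~v9 \/ ~v5 \/ v11) — ~v9 is true.
  8. (v6 \/ ~v9) — ~v9 is true.
  9. (~v6 \/ ~v12 \/ v2) — ~v6 is true.
  10. (v11 \/ v7 \/ v1) — v1 is true.
  11. (~v7 \/ ~v12) — ~v7 is true.
  12. (v9 \/ ~v6) — ~v6 is true.
  13. (~v1 \/ ~v2) — ~v2 is true.
  14. (v3 \/ ~v9 \/ ~v11) — v3 is true.
  15. (~v6 \/ ~v10) — ~v6 is true.
  16. (v10 \/ v2) — v10 is true.
  17. (v8 \/ v4 \/ v11) — v8 is true.
  18. (~v1 \/ ~v9) — ~v9 is true.
  19. (~v7 \/ ~v3) — ~v7 is true.
  20. (v10 \/ v9) — v10 is true.
  21. (v8 \/ v9) — v8 is true.
  22. (v8 \/ ~v10) — v8 is true.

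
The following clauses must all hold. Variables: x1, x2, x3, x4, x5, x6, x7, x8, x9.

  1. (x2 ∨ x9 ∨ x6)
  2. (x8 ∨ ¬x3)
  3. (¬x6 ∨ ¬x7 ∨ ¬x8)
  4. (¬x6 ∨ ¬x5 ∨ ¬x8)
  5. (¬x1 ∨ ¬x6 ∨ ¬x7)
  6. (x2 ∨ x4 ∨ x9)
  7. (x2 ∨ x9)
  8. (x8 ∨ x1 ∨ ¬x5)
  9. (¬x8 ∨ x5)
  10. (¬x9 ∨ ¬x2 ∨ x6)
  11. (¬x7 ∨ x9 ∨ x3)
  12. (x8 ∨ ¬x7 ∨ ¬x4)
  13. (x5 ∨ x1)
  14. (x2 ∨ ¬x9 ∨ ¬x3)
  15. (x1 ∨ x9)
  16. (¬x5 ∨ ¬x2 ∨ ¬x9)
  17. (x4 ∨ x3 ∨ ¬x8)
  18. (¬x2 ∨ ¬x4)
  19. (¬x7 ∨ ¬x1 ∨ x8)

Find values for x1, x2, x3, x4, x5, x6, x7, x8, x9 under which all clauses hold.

Pure literal: x7 appears only negated; assign x7 = False.
Try x1 = False.
  then x5 is forced to True.
  then x8 is forced to True.
  then x6 is forced to False.
  then x9 is forced to True.
  then x2 is forced to False.
  then x3 is forced to False.
  then x4 is forced to True.

x1 = F, x2 = F, x3 = F, x4 = T, x5 = T, x6 = F, x7 = F, x8 = T, x9 = T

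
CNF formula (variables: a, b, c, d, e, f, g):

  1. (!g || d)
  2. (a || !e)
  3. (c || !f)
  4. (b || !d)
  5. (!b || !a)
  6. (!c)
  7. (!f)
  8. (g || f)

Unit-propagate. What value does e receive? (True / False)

(!c) is a unit clause: c = False.
In (c || !f), c is now false; !f must hold, so f = False.
From (g || f) and f = False: g = True.
From (!g || d) and g = True: d = True.
(!d || b) with d = True leaves only b, so b = True.
From (!b || !a) and b = True: a = False.
In (a || !e), a is now false; !e must hold, so e = False.

False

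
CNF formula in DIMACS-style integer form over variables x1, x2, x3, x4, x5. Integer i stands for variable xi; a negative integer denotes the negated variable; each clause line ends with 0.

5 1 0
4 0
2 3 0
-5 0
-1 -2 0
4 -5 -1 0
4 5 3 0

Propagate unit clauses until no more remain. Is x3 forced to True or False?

True

(x4) is a unit clause: x4 = True.
(~x5) is a unit clause: x5 = False.
From (x1 \/ x5) and x5 = False: x1 = True.
From (~x2 \/ ~x1) and x1 = True: x2 = False.
(x3 \/ x2) with x2 = False leaves only x3, so x3 = True.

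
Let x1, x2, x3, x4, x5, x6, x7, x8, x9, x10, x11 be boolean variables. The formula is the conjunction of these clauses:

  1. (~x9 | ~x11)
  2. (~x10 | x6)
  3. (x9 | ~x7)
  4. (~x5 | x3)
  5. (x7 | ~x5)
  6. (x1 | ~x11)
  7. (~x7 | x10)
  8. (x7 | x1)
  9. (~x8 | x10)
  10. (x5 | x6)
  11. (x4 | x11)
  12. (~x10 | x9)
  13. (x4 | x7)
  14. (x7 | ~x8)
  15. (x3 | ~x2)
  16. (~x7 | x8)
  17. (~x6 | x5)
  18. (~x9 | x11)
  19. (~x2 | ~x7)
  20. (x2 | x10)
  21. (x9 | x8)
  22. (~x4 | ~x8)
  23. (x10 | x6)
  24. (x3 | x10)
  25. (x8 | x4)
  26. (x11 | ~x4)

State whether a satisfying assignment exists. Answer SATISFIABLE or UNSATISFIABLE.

UNSATISFIABLE

x7 = True:
  propagation gives x9=True, x11=False; an empty clause results — contradiction.
x7 = False:
  propagation gives x5=False, x1=True, x6=True; an empty clause results — contradiction.
Every branch closes, so no satisfying assignment exists.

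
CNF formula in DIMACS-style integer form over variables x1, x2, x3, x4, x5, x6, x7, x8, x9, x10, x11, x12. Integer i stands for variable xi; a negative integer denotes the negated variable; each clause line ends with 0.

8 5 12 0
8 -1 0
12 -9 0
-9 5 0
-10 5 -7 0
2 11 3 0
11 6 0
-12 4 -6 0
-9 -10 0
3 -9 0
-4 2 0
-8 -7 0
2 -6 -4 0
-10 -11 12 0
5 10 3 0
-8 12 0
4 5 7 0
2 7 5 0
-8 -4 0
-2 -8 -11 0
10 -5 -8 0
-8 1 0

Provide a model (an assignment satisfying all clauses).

x1=F, x2=T, x3=F, x4=T, x5=T, x6=F, x7=T, x8=F, x9=F, x10=T, x11=T, x12=T

Pure literal: x9 appears only negated; assign x9 = False.
Set x1 = False and propagate.
  then x8 is forced to False.
Branch on x2: take x2 = True.
The remaining clauses are satisfied by x3 = False, x4 = True, x5 = True, x6 = False, x7 = True, x10 = True, x11 = True, x12 = True.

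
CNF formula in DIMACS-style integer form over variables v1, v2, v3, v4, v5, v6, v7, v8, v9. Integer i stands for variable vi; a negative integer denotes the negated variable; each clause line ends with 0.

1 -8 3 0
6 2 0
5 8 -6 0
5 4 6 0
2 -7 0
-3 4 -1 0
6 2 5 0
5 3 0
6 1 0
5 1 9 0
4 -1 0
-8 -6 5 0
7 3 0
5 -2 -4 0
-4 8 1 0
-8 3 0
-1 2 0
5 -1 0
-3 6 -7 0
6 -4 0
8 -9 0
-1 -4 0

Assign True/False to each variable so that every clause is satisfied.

v1=False  v2=True  v3=True  v4=True  v5=True  v6=True  v7=True  v8=True  v9=False

Pure literal: v5 appears only positively; assign v5 = True.
Branch on v1: take v1 = False.
  then v6 is forced to True.
The remaining clauses are satisfied by v2 = True, v3 = True, v4 = True, v7 = True, v8 = True, v9 = False.
Every clause has at least one true literal under this assignment.
Check each clause:
  1. (~v8 | v1 | v3) — v3 is true.
  2. (v2 | v6) — v2 is true.
  3. (v5 | ~v6 | v8) — v8 is true.
  4. (v6 | v4 | v5) — v4 is true.
  5. (~v7 | v2) — v2 is true.
  6. (v4 | ~v3 | ~v1) — v4 is true.
  7. (v6 | v5 | v2) — v2 is true.
  8. (v5 | v3) — v3 is true.
  9. (v1 | v6) — v6 is true.
  10. (v9 | v1 | v5) — v5 is true.
  11. (~v1 | v4) — v4 is true.
  12. (v5 | ~v6 | ~v8) — v5 is true.
  13. (v3 | v7) — v3 is true.
  14. (~v4 | ~v2 | v5) — v5 is true.
  15. (~v4 | v8 | v1) — v8 is true.
  16. (v3 | ~v8) — v3 is true.
  17. (~v1 | v2) — v2 is true.
  18. (~v1 | v5) — v5 is true.
  19. (v6 | ~v7 | ~v3) — v6 is true.
  20. (v6 | ~v4) — v6 is true.
  21. (v8 | ~v9) — v8 is true.
  22. (~v1 | ~v4) — ~v1 is true.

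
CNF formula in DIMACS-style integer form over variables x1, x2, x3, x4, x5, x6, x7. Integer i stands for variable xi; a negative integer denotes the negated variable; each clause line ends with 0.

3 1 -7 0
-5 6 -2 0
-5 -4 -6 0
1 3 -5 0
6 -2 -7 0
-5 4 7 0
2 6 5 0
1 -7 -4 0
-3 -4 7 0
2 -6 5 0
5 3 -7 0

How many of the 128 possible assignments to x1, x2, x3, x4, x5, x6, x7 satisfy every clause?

Case analysis on x5 and x7:
  x5=1, x7=1: 11 of the 32 assignments to (x1,x2,x3,x4,x6) work.
  x5=1, x7=0: remaining (x1,x2,x3,x4,x6) ∈ {(1,0,0,1,0)} — 1.
  x5=0, x7=1: remaining (x1,x2,x3,x4,x6) ∈ {(0,1,1,0,1); (1,1,1,0,1); (1,1,1,1,1)} — 3.
  x5=0, x7=0: x1, x6 free; 3 ways for (x2,x3,x4) × 2^2 = 12.
Total: 11 + 1 + 3 + 12 = 27.

27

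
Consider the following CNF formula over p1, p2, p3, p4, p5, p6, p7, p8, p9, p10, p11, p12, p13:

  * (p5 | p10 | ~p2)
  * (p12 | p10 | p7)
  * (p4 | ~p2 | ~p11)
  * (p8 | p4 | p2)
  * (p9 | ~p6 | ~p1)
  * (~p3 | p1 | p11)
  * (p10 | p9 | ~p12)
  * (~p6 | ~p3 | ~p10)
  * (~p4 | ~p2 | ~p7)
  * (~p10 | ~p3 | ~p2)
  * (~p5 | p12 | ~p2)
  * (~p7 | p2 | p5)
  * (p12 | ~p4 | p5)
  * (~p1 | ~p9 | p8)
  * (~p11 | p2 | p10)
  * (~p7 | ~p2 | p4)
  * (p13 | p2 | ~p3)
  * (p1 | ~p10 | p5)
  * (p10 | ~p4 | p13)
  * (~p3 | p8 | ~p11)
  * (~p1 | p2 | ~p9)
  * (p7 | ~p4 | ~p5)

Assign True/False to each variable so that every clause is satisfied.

p1=False  p2=False  p3=False  p4=False  p5=True  p6=True  p7=False  p8=True  p9=True  p10=False  p11=False  p12=True  p13=False

p3 occurs only negated in the remaining clauses — set p3 = False.
Pure literal: p8 appears only positively; assign p8 = True.
Branch on p1: take p1 = False.
Set p2 = False and propagate.
Set p4 = False and propagate.
For the remaining variables, p5 = True, p6 = True, p7 = False, p9 = True, p10 = False, p11 = False, p12 = True, p13 = False works.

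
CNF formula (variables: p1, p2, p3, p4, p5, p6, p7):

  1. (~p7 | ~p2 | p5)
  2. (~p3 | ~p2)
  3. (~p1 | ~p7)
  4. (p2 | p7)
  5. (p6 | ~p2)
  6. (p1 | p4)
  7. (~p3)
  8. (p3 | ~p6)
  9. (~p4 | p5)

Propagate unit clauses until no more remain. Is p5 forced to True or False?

(~p3) stands alone — p3 = False.
(p3 | ~p6) with p3 = False leaves only ~p6, so p6 = False.
(~p2 | p6): since p6 = False, the clause reduces to (~p2). p2 = False.
In (p2 | p7), p2 is now false; p7 must hold, so p7 = True.
(~p1 | ~p7) with p7 = True leaves only ~p1, so p1 = False.
(p4 | p1) with p1 = False leaves only p4, so p4 = True.
(~p4 | p5) with p4 = True leaves only p5, so p5 = True.

True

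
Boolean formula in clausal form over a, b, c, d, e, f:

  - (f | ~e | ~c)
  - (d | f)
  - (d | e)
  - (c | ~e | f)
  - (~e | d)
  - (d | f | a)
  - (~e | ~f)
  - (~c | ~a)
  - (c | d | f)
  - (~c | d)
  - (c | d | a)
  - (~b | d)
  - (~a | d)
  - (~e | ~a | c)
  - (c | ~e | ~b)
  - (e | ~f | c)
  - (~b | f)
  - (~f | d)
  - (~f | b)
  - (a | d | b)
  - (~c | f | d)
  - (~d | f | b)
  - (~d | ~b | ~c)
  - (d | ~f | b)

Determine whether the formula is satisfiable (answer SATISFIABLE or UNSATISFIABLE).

d = True:
  c = True:
    propagation gives a=False, b=False, f=False; an empty clause results — contradiction.
  c = False:
    f = True:
      propagation gives e=False; contradiction.
    f = False:
      propagation gives e=False, b=False; contradiction.
d = False:
  propagation gives f=True; an empty clause results — contradiction.
Every branch closes, so no satisfying assignment exists.

UNSATISFIABLE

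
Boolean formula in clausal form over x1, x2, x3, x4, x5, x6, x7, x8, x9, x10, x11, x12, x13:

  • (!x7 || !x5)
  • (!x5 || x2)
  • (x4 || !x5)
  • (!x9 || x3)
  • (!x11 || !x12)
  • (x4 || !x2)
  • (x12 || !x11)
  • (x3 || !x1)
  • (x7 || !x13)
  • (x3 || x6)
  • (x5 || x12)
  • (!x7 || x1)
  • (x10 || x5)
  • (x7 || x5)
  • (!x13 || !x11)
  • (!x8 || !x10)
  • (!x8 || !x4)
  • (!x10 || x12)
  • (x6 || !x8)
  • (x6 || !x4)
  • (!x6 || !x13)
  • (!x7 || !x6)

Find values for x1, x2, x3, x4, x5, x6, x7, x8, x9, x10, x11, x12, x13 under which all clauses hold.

x1 = T, x2 = F, x3 = T, x4 = F, x5 = F, x6 = F, x7 = T, x8 = F, x9 = T, x10 = T, x11 = F, x12 = T, x13 = T

x3 occurs only positively in the remaining clauses — set x3 = True.
Pure literal: x8 appears only negated; assign x8 = False.
Set x1 = True and propagate.
The remaining clauses are satisfied by x2 = False, x4 = False, x5 = False, x6 = False, x7 = True, x9 = True, x10 = True, x11 = False, x12 = True, x13 = True.
Check each clause:
  1. (!x7 || !x5) — !x5 is true.
  2. (x2 || !x5) — !x5 is true.
  3. (x4 || !x5) — !x5 is true.
  4. (!x9 || x3) — x3 is true.
  5. (!x12 || !x11) — !x11 is true.
  6. (!x2 || x4) — !x2 is true.
  7. (!x11 || x12) — x12 is true.
  8. (x3 || !x1) — x3 is true.
  9. (x7 || !x13) — x7 is true.
  10. (x3 || x6) — x3 is true.
  11. (x5 || x12) — x12 is true.
  12. (!x7 || x1) — x1 is true.
  13. (x10 || x5) — x10 is true.
  14. (x7 || x5) — x7 is true.
  15. (!x13 || !x11) — !x11 is true.
  16. (!x8 || !x10) — !x8 is true.
  17. (!x4 || !x8) — !x8 is true.
  18. (x12 || !x10) — x12 is true.
  19. (x6 || !x8) — !x8 is true.
  20. (!x4 || x6) — !x4 is true.
  21. (!x6 || !x13) — !x6 is true.
  22. (!x6 || !x7) — !x6 is true.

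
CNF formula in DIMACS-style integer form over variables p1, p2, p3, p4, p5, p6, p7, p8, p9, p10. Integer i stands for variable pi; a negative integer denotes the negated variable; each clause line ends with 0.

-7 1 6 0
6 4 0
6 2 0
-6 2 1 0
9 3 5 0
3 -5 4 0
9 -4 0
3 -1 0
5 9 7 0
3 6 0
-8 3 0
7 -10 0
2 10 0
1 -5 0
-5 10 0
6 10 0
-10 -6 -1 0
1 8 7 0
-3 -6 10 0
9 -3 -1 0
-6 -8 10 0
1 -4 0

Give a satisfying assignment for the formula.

p1=True, p2=True, p3=True, p4=True, p5=False, p6=False, p7=True, p8=True, p9=True, p10=True

p2 occurs only positively in the remaining clauses — set p2 = True.
Pure literal: p9 appears only positively; assign p9 = True.
Set p1 = True and propagate.
  then p3 is forced to True.
Set p4 = True and propagate.
For the remaining variables, p5 = False, p6 = False, p7 = True, p8 = True, p10 = True works.
Every clause has at least one true literal under this assignment.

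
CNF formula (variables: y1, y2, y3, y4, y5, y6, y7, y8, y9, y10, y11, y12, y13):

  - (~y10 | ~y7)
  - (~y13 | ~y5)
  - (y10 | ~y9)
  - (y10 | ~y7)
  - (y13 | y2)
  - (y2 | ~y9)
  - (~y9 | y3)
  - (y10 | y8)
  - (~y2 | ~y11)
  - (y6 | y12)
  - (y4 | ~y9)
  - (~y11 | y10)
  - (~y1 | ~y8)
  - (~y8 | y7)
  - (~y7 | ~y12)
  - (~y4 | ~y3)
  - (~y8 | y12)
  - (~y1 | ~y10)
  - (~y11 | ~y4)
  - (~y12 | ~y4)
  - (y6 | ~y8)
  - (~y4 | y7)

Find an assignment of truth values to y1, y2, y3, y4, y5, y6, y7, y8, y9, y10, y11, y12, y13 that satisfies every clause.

y1=F, y2=T, y3=T, y4=F, y5=F, y6=F, y7=F, y8=F, y9=F, y10=T, y11=F, y12=T, y13=T

y1 occurs only negated in the remaining clauses — set y1 = False.
y5 occurs only negated in the remaining clauses — set y5 = False.
Set y2 = True and propagate.
  then y11 is forced to False.
For the remaining variables, y3 = True, y4 = False, y6 = False, y7 = False, y8 = False, y9 = False, y10 = True, y12 = True, y13 = True works.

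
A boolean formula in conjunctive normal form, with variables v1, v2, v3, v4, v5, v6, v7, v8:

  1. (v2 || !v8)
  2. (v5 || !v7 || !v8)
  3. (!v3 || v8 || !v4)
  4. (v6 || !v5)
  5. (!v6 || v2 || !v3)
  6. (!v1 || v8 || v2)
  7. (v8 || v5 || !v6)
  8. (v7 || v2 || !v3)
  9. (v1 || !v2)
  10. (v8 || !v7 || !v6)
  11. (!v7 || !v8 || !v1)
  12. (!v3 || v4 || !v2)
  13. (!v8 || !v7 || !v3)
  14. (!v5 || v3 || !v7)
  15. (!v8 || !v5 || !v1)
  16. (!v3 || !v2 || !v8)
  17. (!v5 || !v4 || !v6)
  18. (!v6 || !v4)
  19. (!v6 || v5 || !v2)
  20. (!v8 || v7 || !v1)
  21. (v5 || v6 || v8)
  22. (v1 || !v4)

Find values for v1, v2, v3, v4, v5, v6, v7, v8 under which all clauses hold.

Set v1 = False and propagate.
  then v2 is forced to False.
  then v8 is forced to False.
  then v4 is forced to False.
Try v3 = False.
Set v5 = True and propagate.
  then v6 is forced to True.
  then v7 is forced to False.

v1 = False, v2 = False, v3 = False, v4 = False, v5 = True, v6 = True, v7 = False, v8 = False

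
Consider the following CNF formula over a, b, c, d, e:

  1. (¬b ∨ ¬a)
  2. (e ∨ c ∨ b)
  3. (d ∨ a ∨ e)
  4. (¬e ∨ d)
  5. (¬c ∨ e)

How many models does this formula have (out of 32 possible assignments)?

7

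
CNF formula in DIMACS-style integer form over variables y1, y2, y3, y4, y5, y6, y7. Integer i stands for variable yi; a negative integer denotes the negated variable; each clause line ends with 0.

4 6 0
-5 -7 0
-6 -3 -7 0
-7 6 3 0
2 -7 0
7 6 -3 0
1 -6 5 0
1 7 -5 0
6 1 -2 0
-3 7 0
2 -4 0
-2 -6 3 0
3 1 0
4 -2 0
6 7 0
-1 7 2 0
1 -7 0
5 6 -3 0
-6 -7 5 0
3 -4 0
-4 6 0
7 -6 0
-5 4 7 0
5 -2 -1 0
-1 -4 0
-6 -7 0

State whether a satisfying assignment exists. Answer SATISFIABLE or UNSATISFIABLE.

y7 = True:
  propagation gives y5=False, y2=True, y4=True, y1=True; an empty clause results — contradiction.
y7 = False:
  propagation gives y3=False, y1=True, y6=True; an empty clause results — contradiction.
Every branch closes, so no satisfying assignment exists.

UNSATISFIABLE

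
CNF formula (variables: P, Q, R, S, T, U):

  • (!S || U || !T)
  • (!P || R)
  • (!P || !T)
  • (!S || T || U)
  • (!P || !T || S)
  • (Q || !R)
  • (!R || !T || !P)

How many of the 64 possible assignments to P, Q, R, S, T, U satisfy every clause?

21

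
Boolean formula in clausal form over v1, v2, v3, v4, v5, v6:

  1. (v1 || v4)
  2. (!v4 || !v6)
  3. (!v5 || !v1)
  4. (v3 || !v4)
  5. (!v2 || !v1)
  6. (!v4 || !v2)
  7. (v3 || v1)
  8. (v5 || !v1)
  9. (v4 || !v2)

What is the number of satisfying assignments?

2

Satisfying assignments:
  v1=F v2=F v3=T v4=T v5=F v6=F
  v1=F v2=F v3=T v4=T v5=T v6=F
Count: 2.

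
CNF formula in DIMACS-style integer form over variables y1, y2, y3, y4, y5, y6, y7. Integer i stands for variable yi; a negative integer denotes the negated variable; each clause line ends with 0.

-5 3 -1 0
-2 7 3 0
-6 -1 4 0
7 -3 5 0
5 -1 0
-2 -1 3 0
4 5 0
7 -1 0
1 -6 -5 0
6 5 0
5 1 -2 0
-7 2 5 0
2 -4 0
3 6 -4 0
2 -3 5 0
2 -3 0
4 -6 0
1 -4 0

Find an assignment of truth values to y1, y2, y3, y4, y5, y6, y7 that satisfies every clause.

y1=F, y2=F, y3=F, y4=F, y5=T, y6=F, y7=T

Check each clause:
  1. (!y5 || y3 || !y1) — !y1 is true.
  2. (!y2 || y3 || y7) — !y2 is true.
  3. (!y1 || !y6 || y4) — !y6 is true.
  4. (y5 || !y3 || y7) — !y3 is true.
  5. (y5 || !y1) — y5 is true.
  6. (y3 || !y1 || !y2) — !y2 is true.
  7. (y5 || y4) — y5 is true.
  8. (!y1 || y7) — !y1 is true.
  9. (y1 || !y5 || !y6) — !y6 is true.
  10. (y6 || y5) — y5 is true.
  11. (y5 || y1 || !y2) — y5 is true.
  12. (y2 || !y7 || y5) — y5 is true.
  13. (!y4 || y2) — !y4 is true.
  14. (!y4 || y3 || y6) — !y4 is true.
  15. (!y3 || y2 || y5) — !y3 is true.
  16. (!y3 || y2) — !y3 is true.
  17. (!y6 || y4) — !y6 is true.
  18. (!y4 || y1) — !y4 is true.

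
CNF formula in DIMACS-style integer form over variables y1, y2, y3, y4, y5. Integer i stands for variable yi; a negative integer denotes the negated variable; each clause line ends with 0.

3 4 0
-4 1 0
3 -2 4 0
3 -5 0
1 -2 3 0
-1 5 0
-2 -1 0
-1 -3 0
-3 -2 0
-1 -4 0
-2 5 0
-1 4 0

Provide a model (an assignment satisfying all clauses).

y1 = 0, y2 = 0, y3 = 1, y4 = 0, y5 = 0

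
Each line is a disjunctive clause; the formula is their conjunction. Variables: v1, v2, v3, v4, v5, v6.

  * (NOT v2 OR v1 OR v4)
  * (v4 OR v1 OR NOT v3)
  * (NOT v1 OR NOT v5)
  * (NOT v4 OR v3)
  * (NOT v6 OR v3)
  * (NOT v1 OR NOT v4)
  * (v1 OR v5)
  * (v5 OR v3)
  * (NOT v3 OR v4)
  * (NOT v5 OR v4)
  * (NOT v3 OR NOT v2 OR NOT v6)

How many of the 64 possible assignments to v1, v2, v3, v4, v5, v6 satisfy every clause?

The models are:
  v1=F v2=F v3=T v4=T v5=T v6=F
  v1=F v2=F v3=T v4=T v5=T v6=T
  v1=F v2=T v3=T v4=T v5=T v6=F
Count: 3.

3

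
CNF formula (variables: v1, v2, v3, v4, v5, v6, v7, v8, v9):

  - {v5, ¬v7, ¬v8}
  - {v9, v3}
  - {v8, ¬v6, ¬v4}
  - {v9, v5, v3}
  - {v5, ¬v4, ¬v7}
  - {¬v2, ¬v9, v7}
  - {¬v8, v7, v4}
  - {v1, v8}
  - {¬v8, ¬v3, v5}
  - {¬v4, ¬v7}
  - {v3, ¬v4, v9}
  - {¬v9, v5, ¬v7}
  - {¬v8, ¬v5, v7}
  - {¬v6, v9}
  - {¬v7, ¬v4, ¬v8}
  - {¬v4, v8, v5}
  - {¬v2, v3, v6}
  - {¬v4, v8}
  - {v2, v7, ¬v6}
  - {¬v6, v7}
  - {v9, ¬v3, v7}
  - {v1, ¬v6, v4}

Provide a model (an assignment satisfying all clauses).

v1=T, v2=F, v3=T, v4=F, v5=T, v6=T, v7=T, v8=F, v9=T

Pure literal: v1 appears only positively; assign v1 = True.
Try v2 = False.
Try v3 = True.
For the remaining variables, v4 = False, v5 = True, v6 = True, v7 = True, v8 = False, v9 = True works.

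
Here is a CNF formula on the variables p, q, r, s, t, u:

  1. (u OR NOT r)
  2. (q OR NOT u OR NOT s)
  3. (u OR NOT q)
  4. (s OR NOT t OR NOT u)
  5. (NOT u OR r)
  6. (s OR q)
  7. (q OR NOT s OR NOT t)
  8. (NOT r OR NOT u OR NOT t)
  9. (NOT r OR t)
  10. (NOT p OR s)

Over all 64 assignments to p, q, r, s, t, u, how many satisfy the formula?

2

Satisfying assignments:
  p=F q=F r=F s=T t=F u=F
  p=T q=F r=F s=T t=F u=F
Count: 2.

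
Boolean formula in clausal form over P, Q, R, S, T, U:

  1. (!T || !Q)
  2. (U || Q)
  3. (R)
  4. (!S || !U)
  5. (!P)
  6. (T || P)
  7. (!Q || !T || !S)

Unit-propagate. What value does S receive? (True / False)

False

Unit clause (R) sets R = True.
(!P) stands alone — P = False.
In (P || T), P is now false; T must hold, so T = True.
(!Q || !T): since T = True, the clause reduces to (!Q). Q = False.
(Q || U): since Q = False, the clause reduces to (U). U = True.
In (!U || !S), !U is now false; !S must hold, so S = False.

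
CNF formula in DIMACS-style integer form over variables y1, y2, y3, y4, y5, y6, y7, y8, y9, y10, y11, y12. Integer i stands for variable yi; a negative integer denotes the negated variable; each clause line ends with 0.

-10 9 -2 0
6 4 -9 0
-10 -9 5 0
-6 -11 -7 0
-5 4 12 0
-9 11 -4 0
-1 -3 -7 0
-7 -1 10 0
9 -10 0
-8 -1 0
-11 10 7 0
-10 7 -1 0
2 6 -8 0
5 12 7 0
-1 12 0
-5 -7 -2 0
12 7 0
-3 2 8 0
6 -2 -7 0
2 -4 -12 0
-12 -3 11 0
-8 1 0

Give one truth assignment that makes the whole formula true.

y1=F, y2=F, y3=F, y4=T, y5=F, y6=F, y7=T, y8=F, y9=F, y10=F, y11=F, y12=F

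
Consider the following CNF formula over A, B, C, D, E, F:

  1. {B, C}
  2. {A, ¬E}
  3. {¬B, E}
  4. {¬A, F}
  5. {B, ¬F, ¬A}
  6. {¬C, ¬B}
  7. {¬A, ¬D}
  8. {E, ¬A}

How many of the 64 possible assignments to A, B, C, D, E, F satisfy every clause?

5

The models are:
  A=F B=F C=T D=F E=F F=F
  A=F B=F C=T D=F E=F F=T
  A=F B=F C=T D=T E=F F=F
  A=F B=F C=T D=T E=F F=T
  A=T B=T C=F D=F E=T F=T
That's 5 in total.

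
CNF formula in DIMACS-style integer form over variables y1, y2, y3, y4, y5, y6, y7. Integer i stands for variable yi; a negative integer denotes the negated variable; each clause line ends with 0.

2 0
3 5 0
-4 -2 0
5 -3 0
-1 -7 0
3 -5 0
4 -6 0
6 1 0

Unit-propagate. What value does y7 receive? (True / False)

False

(y2) stands alone — y2 = True.
(~y4 | ~y2) with y2 = True leaves only ~y4, so y4 = False.
In (y4 | ~y6), y4 is now false; ~y6 must hold, so y6 = False.
In (y6 | y1), y6 is now false; y1 must hold, so y1 = True.
(~y7 | ~y1): since y1 = True, the clause reduces to (~y7). y7 = False.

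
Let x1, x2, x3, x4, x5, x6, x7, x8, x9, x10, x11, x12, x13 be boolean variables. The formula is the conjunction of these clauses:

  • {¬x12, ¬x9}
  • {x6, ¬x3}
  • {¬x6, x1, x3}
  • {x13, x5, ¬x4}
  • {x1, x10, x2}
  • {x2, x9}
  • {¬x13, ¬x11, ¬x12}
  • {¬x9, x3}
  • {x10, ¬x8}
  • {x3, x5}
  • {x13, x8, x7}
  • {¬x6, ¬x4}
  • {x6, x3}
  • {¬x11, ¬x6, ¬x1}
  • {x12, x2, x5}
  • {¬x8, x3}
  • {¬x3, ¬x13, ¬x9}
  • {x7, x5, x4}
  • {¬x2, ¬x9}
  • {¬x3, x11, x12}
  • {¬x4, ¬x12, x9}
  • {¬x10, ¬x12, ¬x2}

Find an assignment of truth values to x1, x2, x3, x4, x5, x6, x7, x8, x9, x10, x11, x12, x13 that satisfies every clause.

x1=F, x2=T, x3=T, x4=F, x5=T, x6=T, x7=T, x8=F, x9=F, x10=F, x11=T, x12=T, x13=F

x5 occurs only positively in the remaining clauses — set x5 = True.
x7 occurs only positively in the remaining clauses — set x7 = True.
Branch on x1: take x1 = False.
Try x2 = True.
  then x9 is forced to False.
The remaining clauses are satisfied by x3 = True, x4 = False, x6 = True, x8 = False, x10 = False, x11 = True, x12 = True, x13 = False.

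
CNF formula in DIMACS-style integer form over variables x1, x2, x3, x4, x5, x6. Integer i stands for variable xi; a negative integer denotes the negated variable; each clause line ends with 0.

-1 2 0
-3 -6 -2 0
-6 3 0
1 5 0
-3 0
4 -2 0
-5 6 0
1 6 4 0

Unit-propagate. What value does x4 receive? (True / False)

True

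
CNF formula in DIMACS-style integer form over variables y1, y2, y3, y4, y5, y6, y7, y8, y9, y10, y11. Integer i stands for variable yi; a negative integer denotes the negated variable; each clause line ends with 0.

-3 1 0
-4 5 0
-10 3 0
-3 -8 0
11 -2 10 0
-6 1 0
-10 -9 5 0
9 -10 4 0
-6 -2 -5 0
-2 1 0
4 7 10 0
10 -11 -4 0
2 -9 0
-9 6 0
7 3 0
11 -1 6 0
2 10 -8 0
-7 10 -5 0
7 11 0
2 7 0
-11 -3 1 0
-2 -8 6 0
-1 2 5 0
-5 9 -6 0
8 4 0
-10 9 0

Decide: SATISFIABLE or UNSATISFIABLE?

SATISFIABLE

Try y1 = True.
For the remaining variables, y2 = True, y3 = False, y4 = False, y5 = False, y6 = True, y7 = True, y8 = True, y9 = True, y10 = False, y11 = True works.
So y1=True, y2=True, y3=False, y4=False, y5=False, y6=True, y7=True, y8=True, y9=True, y10=False, y11=True is a satisfying assignment.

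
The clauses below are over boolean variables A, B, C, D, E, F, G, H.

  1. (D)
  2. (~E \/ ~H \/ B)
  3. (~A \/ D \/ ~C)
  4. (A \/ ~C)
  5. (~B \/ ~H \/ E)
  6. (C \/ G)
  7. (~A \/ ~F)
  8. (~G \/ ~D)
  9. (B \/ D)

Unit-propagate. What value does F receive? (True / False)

False

(D) is a unit clause: D = True.
In (~D \/ ~G), ~D is now false; ~G must hold, so G = False.
In (C \/ G), G is now false; C must hold, so C = True.
From (A \/ ~C) and C = True: A = True.
From (~A \/ ~F) and A = True: F = False.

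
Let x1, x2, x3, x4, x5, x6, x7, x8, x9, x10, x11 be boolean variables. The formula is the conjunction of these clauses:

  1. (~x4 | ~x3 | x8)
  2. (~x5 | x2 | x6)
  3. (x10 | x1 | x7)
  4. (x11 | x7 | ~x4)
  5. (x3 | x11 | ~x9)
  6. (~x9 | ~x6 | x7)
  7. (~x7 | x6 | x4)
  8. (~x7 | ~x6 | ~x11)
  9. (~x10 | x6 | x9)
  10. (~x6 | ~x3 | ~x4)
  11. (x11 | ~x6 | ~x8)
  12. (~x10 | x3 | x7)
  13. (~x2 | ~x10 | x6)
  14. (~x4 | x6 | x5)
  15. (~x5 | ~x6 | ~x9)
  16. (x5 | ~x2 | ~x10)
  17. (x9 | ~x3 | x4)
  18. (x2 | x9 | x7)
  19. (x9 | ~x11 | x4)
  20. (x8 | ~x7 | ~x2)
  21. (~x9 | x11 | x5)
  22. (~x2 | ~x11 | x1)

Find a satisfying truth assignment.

Pure literal: x1 appears only positively; assign x1 = True.
Set x2 = True and propagate.
Set x3 = False and propagate.
Set x4 = True and propagate.
For the remaining variables, x5 = True, x6 = False, x7 = False, x8 = True, x9 = True, x10 = False, x11 = True works.

x1 = T, x2 = T, x3 = F, x4 = T, x5 = T, x6 = F, x7 = F, x8 = T, x9 = T, x10 = F, x11 = T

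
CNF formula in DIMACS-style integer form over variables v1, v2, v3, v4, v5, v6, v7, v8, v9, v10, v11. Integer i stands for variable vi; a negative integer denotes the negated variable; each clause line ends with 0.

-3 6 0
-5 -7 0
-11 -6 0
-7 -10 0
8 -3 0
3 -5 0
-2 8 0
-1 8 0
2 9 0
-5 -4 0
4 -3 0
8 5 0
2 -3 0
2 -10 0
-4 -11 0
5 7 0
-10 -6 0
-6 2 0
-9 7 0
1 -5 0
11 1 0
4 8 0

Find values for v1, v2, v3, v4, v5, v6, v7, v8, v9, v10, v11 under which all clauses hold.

v1=True, v2=False, v3=False, v4=False, v5=False, v6=False, v7=True, v8=True, v9=True, v10=False, v11=False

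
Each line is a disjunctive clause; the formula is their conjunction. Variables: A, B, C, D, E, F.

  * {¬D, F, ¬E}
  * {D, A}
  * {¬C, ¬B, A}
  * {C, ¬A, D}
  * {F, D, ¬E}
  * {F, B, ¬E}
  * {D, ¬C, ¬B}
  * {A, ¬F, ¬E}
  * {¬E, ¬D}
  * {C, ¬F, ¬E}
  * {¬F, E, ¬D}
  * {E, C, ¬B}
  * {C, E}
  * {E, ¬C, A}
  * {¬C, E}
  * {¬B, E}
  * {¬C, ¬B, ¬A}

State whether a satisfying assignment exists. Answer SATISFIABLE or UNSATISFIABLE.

SATISFIABLE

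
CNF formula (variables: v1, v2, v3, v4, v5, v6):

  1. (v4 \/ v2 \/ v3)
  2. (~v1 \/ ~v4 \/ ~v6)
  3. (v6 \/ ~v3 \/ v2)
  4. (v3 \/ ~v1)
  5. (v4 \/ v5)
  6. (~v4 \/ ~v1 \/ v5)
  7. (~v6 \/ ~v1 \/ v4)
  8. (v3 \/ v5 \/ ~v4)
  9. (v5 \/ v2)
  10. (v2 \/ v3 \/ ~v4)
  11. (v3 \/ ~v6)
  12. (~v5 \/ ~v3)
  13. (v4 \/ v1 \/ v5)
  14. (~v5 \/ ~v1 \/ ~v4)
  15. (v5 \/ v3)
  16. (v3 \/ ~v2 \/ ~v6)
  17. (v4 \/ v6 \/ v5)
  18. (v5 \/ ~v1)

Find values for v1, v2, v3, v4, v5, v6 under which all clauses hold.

Branch on v1: take v1 = False.
Try v2 = True.
Set v3 = False and propagate.
  then v6 is forced to False.
  then v5 is forced to True.
v4 is now unconstrained; take v4 = True.
Every clause has at least one true literal under this assignment.

v1 = F  v2 = T  v3 = F  v4 = T  v5 = T  v6 = F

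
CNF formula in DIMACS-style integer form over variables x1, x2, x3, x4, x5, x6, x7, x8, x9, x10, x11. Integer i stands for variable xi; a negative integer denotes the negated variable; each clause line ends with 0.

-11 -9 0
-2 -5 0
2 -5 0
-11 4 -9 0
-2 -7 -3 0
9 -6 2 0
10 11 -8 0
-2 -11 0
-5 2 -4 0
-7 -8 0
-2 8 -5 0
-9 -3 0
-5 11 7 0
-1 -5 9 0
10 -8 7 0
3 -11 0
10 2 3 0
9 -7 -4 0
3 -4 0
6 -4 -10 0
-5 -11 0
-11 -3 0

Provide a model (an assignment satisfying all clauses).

x1=True, x2=False, x3=True, x4=False, x5=False, x6=False, x7=False, x8=False, x9=False, x10=False, x11=False

Pure literal: x5 appears only negated; assign x5 = False.
Try x2 = False.
The remaining clauses are satisfied by x1 = True, x3 = True, x4 = False, x6 = False, x7 = False, x8 = False, x9 = False, x10 = False, x11 = False.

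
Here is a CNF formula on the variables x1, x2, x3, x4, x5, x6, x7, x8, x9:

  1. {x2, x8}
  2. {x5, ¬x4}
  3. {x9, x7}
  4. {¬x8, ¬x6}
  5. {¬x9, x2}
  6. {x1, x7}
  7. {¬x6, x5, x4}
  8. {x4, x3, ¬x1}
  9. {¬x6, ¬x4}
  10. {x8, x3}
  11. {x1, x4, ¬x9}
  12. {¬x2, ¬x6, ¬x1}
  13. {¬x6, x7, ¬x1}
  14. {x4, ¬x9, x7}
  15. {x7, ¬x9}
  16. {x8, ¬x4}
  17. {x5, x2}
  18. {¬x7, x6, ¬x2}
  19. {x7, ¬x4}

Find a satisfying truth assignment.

x1=0, x2=1, x3=1, x4=0, x5=1, x6=1, x7=1, x8=0, x9=0

Pure literal: x3 appears only positively; assign x3 = True.
x5 occurs only positively in the remaining clauses — set x5 = True.
Set x1 = False and propagate.
  then x7 is forced to True.
Branch on x2: take x2 = True.
  then x6 is forced to True.
  then x8 is forced to False.
  then x4 is forced to False.
  then x9 is forced to False.
Check each clause:
  1. {x8, x2} — x2 is true.
  2. {¬x4, x5} — ¬x4 is true.
  3. {x9, x7} — x7 is true.
  4. {¬x8, ¬x6} — ¬x8 is true.
  5. {x2, ¬x9} — x2 is true.
  6. {x1, x7} — x7 is true.
  7. {x5, ¬x6, x4} — x5 is true.
  8. {x3, ¬x1, x4} — x3 is true.
  9. {¬x4, ¬x6} — ¬x4 is true.
  10. {x3, x8} — x3 is true.
  11. {x4, ¬x9, x1} — ¬x9 is true.
  12. {¬x6, ¬x1, ¬x2} — ¬x1 is true.
  13. {x7, ¬x6, ¬x1} — ¬x1 is true.
  14. {x4, ¬x9, x7} — ¬x9 is true.
  15. {¬x9, x7} — ¬x9 is true.
  16. {¬x4, x8} — ¬x4 is true.
  17. {x2, x5} — x2 is true.
  18. {x6, ¬x2, ¬x7} — x6 is true.
  19. {¬x4, x7} — ¬x4 is true.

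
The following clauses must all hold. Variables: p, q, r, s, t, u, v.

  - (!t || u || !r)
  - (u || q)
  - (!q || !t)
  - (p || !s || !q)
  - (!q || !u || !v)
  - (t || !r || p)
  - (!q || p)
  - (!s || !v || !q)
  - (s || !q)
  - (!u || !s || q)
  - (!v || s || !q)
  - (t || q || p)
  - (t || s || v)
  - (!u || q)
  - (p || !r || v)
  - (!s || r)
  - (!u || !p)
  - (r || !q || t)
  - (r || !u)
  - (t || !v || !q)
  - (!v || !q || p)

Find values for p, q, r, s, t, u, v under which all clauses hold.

p = T, q = T, r = T, s = T, t = F, u = F, v = F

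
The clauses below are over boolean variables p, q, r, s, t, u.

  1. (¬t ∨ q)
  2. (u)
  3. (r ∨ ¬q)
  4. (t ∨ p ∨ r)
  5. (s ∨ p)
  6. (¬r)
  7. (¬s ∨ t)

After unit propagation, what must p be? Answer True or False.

True

(u) stands alone — u = True.
Unit clause (¬r) sets r = False.
In (r ∨ ¬q), r is now false; ¬q must hold, so q = False.
In (q ∨ ¬t), q is now false; ¬t must hold, so t = False.
(r ∨ t ∨ p) with r = False, t = False leaves only p, so p = True.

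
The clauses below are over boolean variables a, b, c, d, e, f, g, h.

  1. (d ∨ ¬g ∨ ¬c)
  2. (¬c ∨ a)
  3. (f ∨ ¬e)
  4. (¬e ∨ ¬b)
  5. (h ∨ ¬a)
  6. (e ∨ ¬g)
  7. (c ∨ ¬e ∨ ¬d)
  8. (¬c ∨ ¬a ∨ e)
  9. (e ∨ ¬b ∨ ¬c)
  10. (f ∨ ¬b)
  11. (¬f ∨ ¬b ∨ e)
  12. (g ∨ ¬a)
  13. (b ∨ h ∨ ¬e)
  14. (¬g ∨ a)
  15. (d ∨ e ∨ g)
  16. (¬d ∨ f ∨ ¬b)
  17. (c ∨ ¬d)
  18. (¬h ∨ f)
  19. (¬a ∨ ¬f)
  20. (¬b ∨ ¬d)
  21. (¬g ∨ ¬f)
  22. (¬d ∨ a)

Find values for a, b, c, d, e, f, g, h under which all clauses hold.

a=F, b=F, c=F, d=F, e=T, f=T, g=F, h=T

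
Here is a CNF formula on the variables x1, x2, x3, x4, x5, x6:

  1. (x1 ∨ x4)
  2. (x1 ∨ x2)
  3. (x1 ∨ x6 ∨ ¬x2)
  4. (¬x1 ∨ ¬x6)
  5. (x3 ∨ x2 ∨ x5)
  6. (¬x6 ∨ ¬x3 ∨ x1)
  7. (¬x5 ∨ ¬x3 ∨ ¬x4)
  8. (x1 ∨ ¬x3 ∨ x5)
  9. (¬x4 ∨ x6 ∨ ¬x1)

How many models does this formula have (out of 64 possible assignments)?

9

Split on x1, then x3.
  x1=1, x3=1: remaining (x2,x4,x5,x6) ∈ {(0,0,0,0); (0,0,1,0); (1,0,0,0); (1,0,1,0)} — 4.
  x1=1, x3=0: remaining (x2,x4,x5,x6) ∈ {(0,0,1,0); (1,0,0,0); (1,0,1,0)} — 3.
  x1=0, x3=1: a clause becomes empty — 0.
  x1=0, x3=0: remaining (x2,x4,x5,x6) ∈ {(1,1,0,1); (1,1,1,1)} — 2.
Total: 4 + 3 + 0 + 2 = 9.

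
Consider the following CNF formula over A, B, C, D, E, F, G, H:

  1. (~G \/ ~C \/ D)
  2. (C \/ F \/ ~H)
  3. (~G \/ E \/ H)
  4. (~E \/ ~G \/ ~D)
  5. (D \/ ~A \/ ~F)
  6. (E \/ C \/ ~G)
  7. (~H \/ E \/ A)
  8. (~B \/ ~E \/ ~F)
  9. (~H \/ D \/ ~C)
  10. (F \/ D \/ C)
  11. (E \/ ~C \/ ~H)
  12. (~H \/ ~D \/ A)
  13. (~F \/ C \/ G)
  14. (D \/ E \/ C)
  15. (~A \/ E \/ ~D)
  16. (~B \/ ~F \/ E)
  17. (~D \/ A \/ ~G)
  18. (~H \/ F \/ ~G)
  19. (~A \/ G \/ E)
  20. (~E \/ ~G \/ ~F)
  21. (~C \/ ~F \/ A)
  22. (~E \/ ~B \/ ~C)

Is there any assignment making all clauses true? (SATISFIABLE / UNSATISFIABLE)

B occurs only negated in the remaining clauses — set B = False.
Set A = False and propagate.
The remaining clauses are satisfied by C = True, D = True, E = False, F = False, G = False, H = False.
Every clause has at least one true literal under this assignment.
So A=False, B=False, C=True, D=True, E=False, F=False, G=False, H=False is a satisfying assignment.

SATISFIABLE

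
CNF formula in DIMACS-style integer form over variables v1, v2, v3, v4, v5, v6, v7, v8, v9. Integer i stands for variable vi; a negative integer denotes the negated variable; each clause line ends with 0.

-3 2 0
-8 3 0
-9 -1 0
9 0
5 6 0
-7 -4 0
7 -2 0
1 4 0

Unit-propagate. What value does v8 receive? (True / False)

(v9) stands alone — v9 = True.
(!v9 || !v1) with v9 = True leaves only !v1, so v1 = False.
(v1 || v4) with v1 = False leaves only v4, so v4 = True.
(!v7 || !v4): since v4 = True, the clause reduces to (!v7). v7 = False.
From (v7 || !v2) and v7 = False: v2 = False.
(!v3 || v2) with v2 = False leaves only !v3, so v3 = False.
From (!v8 || v3) and v3 = False: v8 = False.

False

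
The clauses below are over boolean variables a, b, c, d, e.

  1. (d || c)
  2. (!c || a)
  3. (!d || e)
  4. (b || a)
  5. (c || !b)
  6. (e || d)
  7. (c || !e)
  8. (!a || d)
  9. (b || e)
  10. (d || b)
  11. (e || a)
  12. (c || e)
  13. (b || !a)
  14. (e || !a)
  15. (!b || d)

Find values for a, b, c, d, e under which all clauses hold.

Branch on a: take a = True.
  then d is forced to True.
  then e is forced to True.
  then c is forced to True.
  then b is forced to True.
Every clause has at least one true literal under this assignment.
Check each clause:
  1. (d || c) — c is true.
  2. (!c || a) — a is true.
  3. (!d || e) — e is true.
  4. (a || b) — a is true.
  5. (c || !b) — c is true.
  6. (e || d) — d is true.
  7. (!e || c) — c is true.
  8. (d || !a) — d is true.
  9. (b || e) — b is true.
  10. (d || b) — b is true.
  11. (a || e) — a is true.
  12. (c || e) — c is true.
  13. (b || !a) — b is true.
  14. (!a || e) — e is true.
  15. (!b || d) — d is true.

a = 1, b = 1, c = 1, d = 1, e = 1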